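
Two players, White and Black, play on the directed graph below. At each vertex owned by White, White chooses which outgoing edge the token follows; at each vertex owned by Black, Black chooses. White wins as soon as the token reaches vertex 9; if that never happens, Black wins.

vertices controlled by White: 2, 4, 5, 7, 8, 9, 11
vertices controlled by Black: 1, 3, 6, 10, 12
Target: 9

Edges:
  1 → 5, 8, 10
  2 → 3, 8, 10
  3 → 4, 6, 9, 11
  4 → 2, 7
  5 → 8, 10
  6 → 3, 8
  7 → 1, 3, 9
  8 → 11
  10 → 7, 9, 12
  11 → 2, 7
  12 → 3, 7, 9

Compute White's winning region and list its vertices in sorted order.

2, 4, 5, 7, 8, 9, 11

A0 = {9}
A1: add {7} — 7 (White) has 7→9.
A2: add {4, 11} — 4 (White) has 4→7; 11 (White) has 11→7.
A3: add {8} — 8 (White) has 8→11.
A4: add {2, 5} — 2 (White) has 2→8; 5 (White) has 5→8.
A5 = A4; e.g. 1 (Black) can still go to 10. Fixed point.
White's winning region = {2, 4, 5, 7, 8, 9, 11}.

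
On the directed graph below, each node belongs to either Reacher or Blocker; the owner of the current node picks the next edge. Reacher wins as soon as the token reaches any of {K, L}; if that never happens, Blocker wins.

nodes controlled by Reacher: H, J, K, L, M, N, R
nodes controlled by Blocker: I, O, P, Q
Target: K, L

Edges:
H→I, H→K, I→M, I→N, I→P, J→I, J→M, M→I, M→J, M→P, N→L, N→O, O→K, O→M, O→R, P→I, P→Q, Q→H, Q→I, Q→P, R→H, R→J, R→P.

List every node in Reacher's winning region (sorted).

A0 = {K, L}
A1: add {H, N} — H (Reacher) has H→K; N (Reacher) has N→L.
A2: add {R} — R (Reacher) has R→H.
A3 = A2; e.g. I (Blocker) can still go to M. Fixed point.
Reacher's winning region = {H, K, L, N, R}.

H, K, L, N, R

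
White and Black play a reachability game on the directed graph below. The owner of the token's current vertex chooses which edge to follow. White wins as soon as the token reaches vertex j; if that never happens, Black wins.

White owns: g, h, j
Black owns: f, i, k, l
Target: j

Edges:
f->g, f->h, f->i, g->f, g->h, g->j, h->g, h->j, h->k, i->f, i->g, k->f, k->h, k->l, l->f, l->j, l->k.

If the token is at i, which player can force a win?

Black

A0 = {j}
A1: add {g, h} — g (White) has g→j; h (White) has h→j.
A2 = A1; e.g. f (Black) can still go to i. Fixed point.
i never enters the attractor, so Black can avoid the target forever.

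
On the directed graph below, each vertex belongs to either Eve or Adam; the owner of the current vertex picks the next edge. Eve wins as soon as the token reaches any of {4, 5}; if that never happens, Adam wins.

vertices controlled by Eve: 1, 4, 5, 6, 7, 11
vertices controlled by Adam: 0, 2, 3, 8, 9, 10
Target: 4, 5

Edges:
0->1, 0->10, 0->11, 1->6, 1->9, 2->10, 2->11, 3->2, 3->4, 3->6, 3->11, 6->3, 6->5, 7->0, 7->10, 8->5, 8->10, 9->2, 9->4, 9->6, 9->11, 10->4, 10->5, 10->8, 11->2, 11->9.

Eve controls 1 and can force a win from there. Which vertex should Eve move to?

6

A0 = {4, 5}
A1: add {6} — 6 (Eve) has 6→5.
A2: add {1} — 1 (Eve) has 1→6.
A3 = A2; e.g. 0 (Adam) can still go to 10. Fixed point.
From 1, successor 6 is in the attractor (rank 1); the other successor 9 is not.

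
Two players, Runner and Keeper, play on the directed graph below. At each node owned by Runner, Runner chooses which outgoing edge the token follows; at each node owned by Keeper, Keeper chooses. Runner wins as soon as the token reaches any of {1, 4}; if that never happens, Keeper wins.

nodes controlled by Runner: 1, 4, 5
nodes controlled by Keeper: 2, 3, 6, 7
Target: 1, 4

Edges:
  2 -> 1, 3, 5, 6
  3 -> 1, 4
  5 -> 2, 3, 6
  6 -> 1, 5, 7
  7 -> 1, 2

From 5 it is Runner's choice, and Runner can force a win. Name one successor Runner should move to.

3

A0 = {1, 4}
A1: add {3} — 3 (Keeper): all of {1, 4} already in.
A2: add {5} — 5 (Runner) has 5→3.
A3 = A2; e.g. 2 (Keeper) can still go to 6. Fixed point.
From 5, successor 3 is in the attractor (rank 1); the other successors 2, 6 are not.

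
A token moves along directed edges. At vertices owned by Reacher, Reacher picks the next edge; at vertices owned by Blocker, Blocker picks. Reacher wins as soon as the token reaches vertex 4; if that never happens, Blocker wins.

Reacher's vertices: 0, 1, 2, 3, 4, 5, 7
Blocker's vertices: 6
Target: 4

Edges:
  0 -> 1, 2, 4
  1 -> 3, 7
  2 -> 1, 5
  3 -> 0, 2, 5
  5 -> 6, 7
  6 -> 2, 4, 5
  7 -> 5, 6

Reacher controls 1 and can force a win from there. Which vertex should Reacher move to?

A0 = {4}
A1: add {0} — 0 (Reacher) has 0→4.
A2: add {3} — 3 (Reacher) has 3→0.
A3: add {1} — 1 (Reacher) has 1→3.
A4: add {2} — 2 (Reacher) has 2→1.
A5 = A4; e.g. 5 (Reacher) has no edge into A4. Fixed point.
From 1, successor 3 is in the attractor (rank 2); the other successor 7 is not.

3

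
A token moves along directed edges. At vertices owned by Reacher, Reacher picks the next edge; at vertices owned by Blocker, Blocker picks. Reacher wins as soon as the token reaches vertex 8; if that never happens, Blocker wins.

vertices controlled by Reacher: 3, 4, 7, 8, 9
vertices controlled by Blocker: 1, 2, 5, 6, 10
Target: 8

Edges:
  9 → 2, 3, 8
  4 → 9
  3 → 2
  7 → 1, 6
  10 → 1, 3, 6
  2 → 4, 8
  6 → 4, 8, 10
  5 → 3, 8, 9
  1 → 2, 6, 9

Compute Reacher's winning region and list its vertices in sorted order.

2, 3, 4, 5, 8, 9

A0 = {8}
A1: add {9} — 9 (Reacher) has 9→8.
A2: add {4} — 4 (Reacher) has 4→9.
A3: add {2} — 2 (Blocker): all of {4, 8} already in.
A4: add {3} — 3 (Reacher) has 3→2.
A5: add {5} — 5 (Blocker): all of {3, 8, 9} already in.
A6 = A5; e.g. 1 (Blocker) can still go to 6. Fixed point.
Reacher's winning region = {2, 3, 4, 5, 8, 9}.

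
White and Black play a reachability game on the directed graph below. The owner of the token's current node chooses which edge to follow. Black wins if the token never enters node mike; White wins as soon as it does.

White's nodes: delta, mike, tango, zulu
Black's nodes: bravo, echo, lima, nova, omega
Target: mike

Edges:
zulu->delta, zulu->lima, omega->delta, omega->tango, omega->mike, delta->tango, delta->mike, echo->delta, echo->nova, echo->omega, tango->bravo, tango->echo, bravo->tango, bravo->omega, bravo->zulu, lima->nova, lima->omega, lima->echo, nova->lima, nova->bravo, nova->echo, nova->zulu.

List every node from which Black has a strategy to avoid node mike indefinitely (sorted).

A0 = {mike}
A1: add {delta} — delta (White) has delta→mike.
A2: add {zulu} — zulu (White) has zulu→delta.
A3 = A2; e.g. nova (Black) can still go to lima. Fixed point.
White's attractor = {delta, mike, zulu}; Black avoids the target exactly from the complement.

bravo, echo, lima, nova, omega, tango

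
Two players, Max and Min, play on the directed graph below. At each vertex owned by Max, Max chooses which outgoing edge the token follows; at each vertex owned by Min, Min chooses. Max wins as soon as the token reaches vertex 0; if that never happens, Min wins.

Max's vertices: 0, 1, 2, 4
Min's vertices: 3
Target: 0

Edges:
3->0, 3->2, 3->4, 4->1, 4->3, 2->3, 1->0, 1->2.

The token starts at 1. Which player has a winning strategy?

A0 = {0}
A1: add {1} — 1 (Max) has 1→0.
1 ∈ A1, so Max can force the target.

Max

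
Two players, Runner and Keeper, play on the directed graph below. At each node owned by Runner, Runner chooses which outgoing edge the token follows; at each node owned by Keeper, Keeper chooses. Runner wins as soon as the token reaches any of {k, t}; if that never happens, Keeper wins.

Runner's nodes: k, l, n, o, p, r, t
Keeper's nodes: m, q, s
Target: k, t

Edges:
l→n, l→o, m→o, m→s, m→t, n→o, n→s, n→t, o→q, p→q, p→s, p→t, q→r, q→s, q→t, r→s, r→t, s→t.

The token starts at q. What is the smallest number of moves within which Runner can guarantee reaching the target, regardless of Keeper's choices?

2

A0 = {k, t}
A1: add {n, p, r, s} — n (Runner) has n→t; p (Runner) has p→t; r (Runner) has r→t; s (Keeper): all of {t} already in.
A2: add {l, q} — l (Runner) has l→n; q (Keeper): all of {r, s, t} already in.
q enters the attractor at level 2, so Runner can force the target in 2 moves from there.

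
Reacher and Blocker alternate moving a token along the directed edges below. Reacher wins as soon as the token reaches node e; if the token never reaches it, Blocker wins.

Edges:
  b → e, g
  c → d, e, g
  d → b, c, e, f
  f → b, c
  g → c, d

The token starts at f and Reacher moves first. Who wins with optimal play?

Track states (vertex, player-to-move).
A0 = {(e,Reacher), (e,Blocker)}
A1: add {(b,Reacher), (c,Reacher), (d,Reacher)}.
A2: add {(f,Blocker), (g,Blocker)}.
A3 = A2; e.g. (b,Blocker) stays out. (f,Reacher) never enters ⇒ Blocker avoids the target.

Blocker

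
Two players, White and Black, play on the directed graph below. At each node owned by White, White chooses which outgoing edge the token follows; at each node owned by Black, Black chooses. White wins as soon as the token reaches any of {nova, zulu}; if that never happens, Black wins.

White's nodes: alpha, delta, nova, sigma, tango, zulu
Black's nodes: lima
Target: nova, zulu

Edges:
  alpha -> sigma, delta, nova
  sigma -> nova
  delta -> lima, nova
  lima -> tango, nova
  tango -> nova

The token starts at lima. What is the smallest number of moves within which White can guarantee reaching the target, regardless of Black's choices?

2

A0 = {nova, zulu}
A1: add {alpha, delta, sigma, tango} — alpha (White) has alpha→nova; sigma (White) has sigma→nova; delta (White) has delta→nova; tango (White) has tango→nova.
A2: add {lima} — lima (Black): all of {tango, nova} already in.
A2 = all vertices. Fixed point.
lima enters the attractor at level 2, so White can force the target in 2 moves from there.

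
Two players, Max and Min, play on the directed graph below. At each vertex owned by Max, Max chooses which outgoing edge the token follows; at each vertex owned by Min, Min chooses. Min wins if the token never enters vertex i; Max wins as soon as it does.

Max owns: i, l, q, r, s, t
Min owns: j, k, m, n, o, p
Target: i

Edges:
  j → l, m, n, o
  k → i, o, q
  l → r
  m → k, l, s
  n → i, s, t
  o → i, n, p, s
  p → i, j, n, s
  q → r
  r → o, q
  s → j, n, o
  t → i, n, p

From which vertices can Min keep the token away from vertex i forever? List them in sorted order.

A0 = {i}
A1: add {t} — t (Max) has t→i.
A2 = A1; e.g. j (Min) can still go to l. Fixed point.
Max's attractor = {i, t}; Min avoids the target exactly from the complement.

j, k, l, m, n, o, p, q, r, s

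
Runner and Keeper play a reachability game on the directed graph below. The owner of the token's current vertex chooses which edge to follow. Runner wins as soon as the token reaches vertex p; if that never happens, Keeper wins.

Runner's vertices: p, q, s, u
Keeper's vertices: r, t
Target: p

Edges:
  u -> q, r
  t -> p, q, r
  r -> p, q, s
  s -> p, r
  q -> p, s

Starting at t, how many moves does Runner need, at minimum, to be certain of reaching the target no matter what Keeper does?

3

A0 = {p}
A1: add {q, s} — q (Runner) has q→p; s (Runner) has s→p.
A2: add {r, u} — r (Keeper): all of {p, q, s} already in; u (Runner) has u→q.
A3: add {t} — t (Keeper): all of {p, q, r} already in.
A3 = all vertices. Fixed point.
t enters the attractor at level 3, so Runner can force the target in 3 moves from there.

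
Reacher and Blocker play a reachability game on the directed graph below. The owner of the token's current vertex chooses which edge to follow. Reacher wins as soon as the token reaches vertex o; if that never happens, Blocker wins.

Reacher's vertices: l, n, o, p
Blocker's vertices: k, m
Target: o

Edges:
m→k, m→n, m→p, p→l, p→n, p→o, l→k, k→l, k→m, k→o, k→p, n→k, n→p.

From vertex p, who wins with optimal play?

Reacher

A0 = {o}
A1: add {p} — p (Reacher) has p→o.
p ∈ A1, so Reacher can force the target.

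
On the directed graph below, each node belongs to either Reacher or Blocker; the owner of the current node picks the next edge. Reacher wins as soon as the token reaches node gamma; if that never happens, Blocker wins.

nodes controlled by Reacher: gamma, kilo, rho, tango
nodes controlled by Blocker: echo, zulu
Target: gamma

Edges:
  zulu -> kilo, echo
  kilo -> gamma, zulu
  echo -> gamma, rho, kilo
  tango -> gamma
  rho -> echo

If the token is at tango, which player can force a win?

A0 = {gamma}
A1: add {kilo, tango} — tango (Reacher) has tango→gamma; kilo (Reacher) has kilo→gamma.
A2 = A1; e.g. rho (Reacher) has no edge into A1. Fixed point.
tango ∈ A1, so Reacher can force the target.

Reacher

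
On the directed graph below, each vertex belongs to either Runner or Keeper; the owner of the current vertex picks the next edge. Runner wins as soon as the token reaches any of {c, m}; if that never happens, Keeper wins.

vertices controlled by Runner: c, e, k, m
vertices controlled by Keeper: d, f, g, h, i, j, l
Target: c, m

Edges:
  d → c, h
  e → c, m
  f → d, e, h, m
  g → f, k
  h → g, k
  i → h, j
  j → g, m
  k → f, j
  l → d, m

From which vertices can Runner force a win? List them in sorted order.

A0 = {c, m}
A1: add {e} — e (Runner) has e→c.
A2 = A1; e.g. d (Keeper) can still go to h. Fixed point.
Runner's winning region = {c, e, m}.

c, e, m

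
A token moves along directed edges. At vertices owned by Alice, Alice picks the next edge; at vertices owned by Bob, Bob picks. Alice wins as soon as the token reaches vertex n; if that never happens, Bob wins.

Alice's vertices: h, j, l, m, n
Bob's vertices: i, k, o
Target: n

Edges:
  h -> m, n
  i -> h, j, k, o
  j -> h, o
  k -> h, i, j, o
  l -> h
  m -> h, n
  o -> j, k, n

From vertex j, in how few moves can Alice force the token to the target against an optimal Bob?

2

A0 = {n}
A1: add {h, m} — h (Alice) has h→n; m (Alice) has m→n.
A2: add {j, l} — j (Alice) has j→h; l (Alice) has l→h.
A3 = A2; e.g. i (Bob) can still go to k. Fixed point.
j enters the attractor at level 2, so Alice can force the target in 2 moves from there.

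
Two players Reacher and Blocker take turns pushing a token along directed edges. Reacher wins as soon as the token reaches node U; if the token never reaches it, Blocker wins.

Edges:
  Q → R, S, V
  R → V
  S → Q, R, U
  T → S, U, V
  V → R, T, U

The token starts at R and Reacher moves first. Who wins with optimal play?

Blocker

Track states (vertex, player-to-move).
A0 = {(U,Reacher), (U,Blocker)}
A1: add {(S,Reacher), (T,Reacher), (V,Reacher)}.
A2: add {(R,Blocker), (T,Blocker)}.
A3: add {(Q,Reacher)}.
A4 = A3; e.g. (Q,Blocker) stays out. (R,Reacher) never enters ⇒ Blocker avoids the target.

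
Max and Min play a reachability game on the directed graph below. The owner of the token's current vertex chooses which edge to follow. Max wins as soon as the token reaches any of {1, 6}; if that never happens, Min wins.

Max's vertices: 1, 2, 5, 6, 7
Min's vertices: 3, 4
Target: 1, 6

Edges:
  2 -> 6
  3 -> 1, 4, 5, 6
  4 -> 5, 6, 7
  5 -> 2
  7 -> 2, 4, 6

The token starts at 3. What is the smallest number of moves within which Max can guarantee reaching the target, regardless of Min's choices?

A0 = {1, 6}
A1: add {2, 7} — 2 (Max) has 2→6; 7 (Max) has 7→6.
A2: add {5} — 5 (Max) has 5→2.
A3: add {4} — 4 (Min): all of {5, 6, 7} already in.
A4: add {3} — 3 (Min): all of {1, 4, 5, 6} already in.
A4 = all vertices. Fixed point.
3 enters the attractor at level 4, so Max can force the target in 4 moves from there.

4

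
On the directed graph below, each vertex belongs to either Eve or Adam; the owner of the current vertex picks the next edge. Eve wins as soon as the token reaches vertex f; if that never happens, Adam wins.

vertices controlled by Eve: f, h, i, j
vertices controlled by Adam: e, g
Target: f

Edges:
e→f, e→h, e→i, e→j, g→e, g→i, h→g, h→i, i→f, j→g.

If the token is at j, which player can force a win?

Adam

A0 = {f}
A1: add {i} — i (Eve) has i→f.
A2: add {h} — h (Eve) has h→i.
A3 = A2; e.g. e (Adam) can still go to j. Fixed point.
j never enters the attractor, so Adam can avoid the target forever.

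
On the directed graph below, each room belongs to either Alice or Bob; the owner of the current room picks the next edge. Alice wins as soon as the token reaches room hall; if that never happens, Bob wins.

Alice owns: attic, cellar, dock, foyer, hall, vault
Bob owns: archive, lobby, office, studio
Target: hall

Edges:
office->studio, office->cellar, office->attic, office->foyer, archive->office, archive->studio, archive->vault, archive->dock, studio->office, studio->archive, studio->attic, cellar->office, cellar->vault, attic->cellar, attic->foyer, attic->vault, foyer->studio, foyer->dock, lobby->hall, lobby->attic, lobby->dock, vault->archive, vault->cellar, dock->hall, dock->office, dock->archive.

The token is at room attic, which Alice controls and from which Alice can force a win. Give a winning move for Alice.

foyer

A0 = {hall}
A1: add {dock} — dock (Alice) has dock→hall.
A2: add {foyer} — foyer (Alice) has foyer→dock.
A3: add {attic} — attic (Alice) has attic→foyer.
A4: add {lobby} — lobby (Bob): all of {hall, attic, dock} already in.
A5 = A4; e.g. office (Bob) can still go to studio. Fixed point.
From attic, successor foyer is in the attractor (rank 2); the other successors cellar, vault are not.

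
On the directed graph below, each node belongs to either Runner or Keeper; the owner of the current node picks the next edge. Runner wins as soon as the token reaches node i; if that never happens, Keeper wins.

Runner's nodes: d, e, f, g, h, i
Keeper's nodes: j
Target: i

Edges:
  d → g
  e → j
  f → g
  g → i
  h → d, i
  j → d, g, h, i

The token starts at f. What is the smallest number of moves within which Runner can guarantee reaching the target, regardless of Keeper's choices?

2

A0 = {i}
A1: add {g, h} — g (Runner) has g→i; h (Runner) has h→i.
A2: add {d, f} — d (Runner) has d→g; f (Runner) has f→g.
f enters the attractor at level 2, so Runner can force the target in 2 moves from there.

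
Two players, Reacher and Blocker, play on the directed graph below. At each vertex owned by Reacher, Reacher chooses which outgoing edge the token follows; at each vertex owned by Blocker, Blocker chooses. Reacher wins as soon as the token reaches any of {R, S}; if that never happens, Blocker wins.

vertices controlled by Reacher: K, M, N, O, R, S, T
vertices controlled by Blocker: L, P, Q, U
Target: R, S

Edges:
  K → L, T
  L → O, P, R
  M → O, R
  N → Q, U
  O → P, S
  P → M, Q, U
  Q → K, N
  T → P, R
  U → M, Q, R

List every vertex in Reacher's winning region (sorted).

K, M, O, R, S, T

A0 = {R, S}
A1: add {M, O, T} — M (Reacher) has M→R; O (Reacher) has O→S; T (Reacher) has T→R.
A2: add {K} — K (Reacher) has K→T.
A3 = A2; e.g. L (Blocker) can still go to P. Fixed point.
Reacher's winning region = {K, M, O, R, S, T}.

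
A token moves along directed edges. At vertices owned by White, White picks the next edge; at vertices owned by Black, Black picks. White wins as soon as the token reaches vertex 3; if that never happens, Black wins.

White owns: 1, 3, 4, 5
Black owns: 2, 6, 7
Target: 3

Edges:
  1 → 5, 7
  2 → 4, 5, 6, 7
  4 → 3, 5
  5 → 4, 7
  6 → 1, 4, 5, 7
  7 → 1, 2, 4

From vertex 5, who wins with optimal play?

White

A0 = {3}
A1: add {4} — 4 (White) has 4→3.
A2: add {5} — 5 (White) has 5→4.
5 ∈ A2, so White can force the target.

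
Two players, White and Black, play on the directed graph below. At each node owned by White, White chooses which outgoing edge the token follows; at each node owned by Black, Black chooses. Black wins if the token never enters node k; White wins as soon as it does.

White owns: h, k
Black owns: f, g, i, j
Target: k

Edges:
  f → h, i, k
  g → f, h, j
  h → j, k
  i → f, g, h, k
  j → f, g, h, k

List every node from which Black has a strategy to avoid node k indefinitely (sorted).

A0 = {k}
A1: add {h} — h (White) has h→k.
A2 = A1; e.g. f (Black) can still go to i. Fixed point.
White's attractor = {h, k}; Black avoids the target exactly from the complement.

f, g, i, j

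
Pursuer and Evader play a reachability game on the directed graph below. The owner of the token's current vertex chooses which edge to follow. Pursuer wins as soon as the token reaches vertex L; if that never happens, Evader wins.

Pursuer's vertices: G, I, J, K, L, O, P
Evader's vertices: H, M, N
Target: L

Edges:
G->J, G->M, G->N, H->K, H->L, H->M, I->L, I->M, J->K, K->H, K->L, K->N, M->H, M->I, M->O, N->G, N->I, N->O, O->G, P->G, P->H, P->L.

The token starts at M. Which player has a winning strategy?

Evader

A0 = {L}
A1: add {I, K, P} — I (Pursuer) has I→L; K (Pursuer) has K→L; P (Pursuer) has P→L.
A2: add {J} — J (Pursuer) has J→K.
A3: add {G} — G (Pursuer) has G→J.
A4: add {O} — O (Pursuer) has O→G.
A5: add {N} — N (Evader): all of {G, I, O} already in.
A6 = A5; e.g. H (Evader) can still go to M. Fixed point.
M never enters the attractor, so Evader can avoid the target forever.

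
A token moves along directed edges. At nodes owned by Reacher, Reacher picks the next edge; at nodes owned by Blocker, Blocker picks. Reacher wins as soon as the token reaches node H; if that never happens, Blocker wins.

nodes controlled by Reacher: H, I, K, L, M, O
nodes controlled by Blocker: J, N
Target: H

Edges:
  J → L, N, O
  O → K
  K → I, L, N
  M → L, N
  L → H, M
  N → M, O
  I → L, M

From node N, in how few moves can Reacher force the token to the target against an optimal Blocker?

4

A0 = {H}
A1: add {L} — L (Reacher) has L→H.
A2: add {I, K, M} — I (Reacher) has I→L; K (Reacher) has K→L; M (Reacher) has M→L.
A3: add {O} — O (Reacher) has O→K.
A4: add {N} — N (Blocker): all of {M, O} already in.
N enters the attractor at level 4, so Reacher can force the target in 4 moves from there.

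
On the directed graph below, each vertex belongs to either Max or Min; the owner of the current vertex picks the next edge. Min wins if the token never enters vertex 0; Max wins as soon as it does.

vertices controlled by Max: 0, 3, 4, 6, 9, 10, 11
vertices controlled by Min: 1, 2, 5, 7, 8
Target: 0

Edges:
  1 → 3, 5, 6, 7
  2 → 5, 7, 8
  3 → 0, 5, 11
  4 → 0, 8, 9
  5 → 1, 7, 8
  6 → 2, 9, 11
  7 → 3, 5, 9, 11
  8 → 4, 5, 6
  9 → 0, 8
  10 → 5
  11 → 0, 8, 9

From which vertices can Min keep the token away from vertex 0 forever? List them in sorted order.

1, 2, 5, 7, 8, 10

A0 = {0}
A1: add {3, 4, 9, 11} — 3 (Max) has 3→0; 4 (Max) has 4→0; 9 (Max) has 9→0; 11 (Max) has 11→0.
A2: add {6} — 6 (Max) has 6→9.
A3 = A2; e.g. 1 (Min) can still go to 5. Fixed point.
Max's attractor = {0, 3, 4, 6, 9, 11}; Min avoids the target exactly from the complement.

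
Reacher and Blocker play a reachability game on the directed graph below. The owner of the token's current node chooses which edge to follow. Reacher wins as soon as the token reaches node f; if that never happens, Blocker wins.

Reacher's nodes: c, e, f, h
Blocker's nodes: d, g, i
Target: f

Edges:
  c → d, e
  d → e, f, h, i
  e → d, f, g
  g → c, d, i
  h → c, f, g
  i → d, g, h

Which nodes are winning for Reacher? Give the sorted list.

A0 = {f}
A1: add {e, h} — e (Reacher) has e→f; h (Reacher) has h→f.
A2: add {c} — c (Reacher) has c→e.
A3 = A2; e.g. d (Blocker) can still go to i. Fixed point.
Reacher's winning region = {c, e, f, h}.

c, e, f, h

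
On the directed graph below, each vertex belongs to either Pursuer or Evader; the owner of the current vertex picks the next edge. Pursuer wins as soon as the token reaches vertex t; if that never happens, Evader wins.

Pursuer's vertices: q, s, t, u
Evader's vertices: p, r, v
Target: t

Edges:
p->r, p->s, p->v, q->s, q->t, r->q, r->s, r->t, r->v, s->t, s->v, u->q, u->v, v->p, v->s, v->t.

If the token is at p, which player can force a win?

A0 = {t}
A1: add {q, s} — q (Pursuer) has q→t; s (Pursuer) has s→t.
A2: add {u} — u (Pursuer) has u→q.
A3 = A2; e.g. p (Evader) can still go to r. Fixed point.
p never enters the attractor, so Evader can avoid the target forever.

Evader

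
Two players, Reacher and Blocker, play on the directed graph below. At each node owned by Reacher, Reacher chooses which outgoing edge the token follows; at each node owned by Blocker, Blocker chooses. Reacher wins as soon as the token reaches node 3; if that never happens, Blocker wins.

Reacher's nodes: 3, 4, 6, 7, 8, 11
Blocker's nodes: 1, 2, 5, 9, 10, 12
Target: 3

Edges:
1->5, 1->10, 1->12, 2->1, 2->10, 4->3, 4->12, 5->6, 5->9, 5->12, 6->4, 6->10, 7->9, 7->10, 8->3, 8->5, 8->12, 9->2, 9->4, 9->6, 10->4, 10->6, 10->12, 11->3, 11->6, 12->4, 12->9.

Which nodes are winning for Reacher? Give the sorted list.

3, 4, 6, 8, 11

A0 = {3}
A1: add {4, 8, 11} — 4 (Reacher) has 4→3; 8 (Reacher) has 8→3; 11 (Reacher) has 11→3.
A2: add {6} — 6 (Reacher) has 6→4.
A3 = A2; e.g. 1 (Blocker) can still go to 5. Fixed point.
Reacher's winning region = {3, 4, 6, 8, 11}.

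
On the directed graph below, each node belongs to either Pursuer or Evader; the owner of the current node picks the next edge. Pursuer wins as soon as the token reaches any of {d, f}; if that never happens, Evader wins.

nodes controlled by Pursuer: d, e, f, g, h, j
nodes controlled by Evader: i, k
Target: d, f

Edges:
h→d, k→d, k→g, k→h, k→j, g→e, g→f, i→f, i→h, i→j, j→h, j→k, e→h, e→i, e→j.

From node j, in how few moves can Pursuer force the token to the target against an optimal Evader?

A0 = {d, f}
A1: add {g, h} — g (Pursuer) has g→f; h (Pursuer) has h→d.
A2: add {e, j} — e (Pursuer) has e→h; j (Pursuer) has j→h.
j enters the attractor at level 2, so Pursuer can force the target in 2 moves from there.

2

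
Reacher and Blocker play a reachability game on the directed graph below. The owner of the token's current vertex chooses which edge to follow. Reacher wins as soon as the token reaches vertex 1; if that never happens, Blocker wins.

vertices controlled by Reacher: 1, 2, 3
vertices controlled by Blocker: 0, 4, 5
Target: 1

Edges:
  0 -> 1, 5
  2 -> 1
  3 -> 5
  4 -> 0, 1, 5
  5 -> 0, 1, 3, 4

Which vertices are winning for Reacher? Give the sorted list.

A0 = {1}
A1: add {2} — 2 (Reacher) has 2→1.
A2 = A1; e.g. 0 (Blocker) can still go to 5. Fixed point.
Reacher's winning region = {1, 2}.

1, 2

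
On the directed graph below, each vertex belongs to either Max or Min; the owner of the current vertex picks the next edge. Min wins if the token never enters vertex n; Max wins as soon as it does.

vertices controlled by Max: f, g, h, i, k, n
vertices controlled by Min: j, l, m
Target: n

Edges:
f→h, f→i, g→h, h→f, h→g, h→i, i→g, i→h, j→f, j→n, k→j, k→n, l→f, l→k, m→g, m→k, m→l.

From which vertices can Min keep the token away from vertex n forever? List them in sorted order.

f, g, h, i, j, l, m

A0 = {n}
A1: add {k} — k (Max) has k→n.
A2 = A1; e.g. f (Max) has no edge into A1. Fixed point.
Max's attractor = {k, n}; Min avoids the target exactly from the complement.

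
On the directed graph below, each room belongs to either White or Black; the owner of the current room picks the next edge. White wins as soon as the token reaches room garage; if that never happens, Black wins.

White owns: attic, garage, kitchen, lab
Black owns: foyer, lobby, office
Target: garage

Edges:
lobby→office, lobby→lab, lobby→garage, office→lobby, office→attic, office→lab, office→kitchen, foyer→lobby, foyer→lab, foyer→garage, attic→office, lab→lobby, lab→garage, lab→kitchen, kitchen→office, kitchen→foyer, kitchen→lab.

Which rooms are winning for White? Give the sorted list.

garage, kitchen, lab

A0 = {garage}
A1: add {lab} — lab (White) has lab→garage.
A2: add {kitchen} — kitchen (White) has kitchen→lab.
A3 = A2; e.g. lobby (Black) can still go to office. Fixed point.
White's winning region = {garage, kitchen, lab}.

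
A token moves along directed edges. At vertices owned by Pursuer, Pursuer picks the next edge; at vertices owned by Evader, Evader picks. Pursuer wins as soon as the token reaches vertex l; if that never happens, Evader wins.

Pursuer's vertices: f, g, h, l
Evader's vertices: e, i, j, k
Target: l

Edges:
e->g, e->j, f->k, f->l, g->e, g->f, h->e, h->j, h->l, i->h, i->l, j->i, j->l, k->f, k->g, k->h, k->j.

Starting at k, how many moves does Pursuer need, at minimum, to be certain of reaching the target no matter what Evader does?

A0 = {l}
A1: add {f, h} — f (Pursuer) has f→l; h (Pursuer) has h→l.
A2: add {g, i} — g (Pursuer) has g→f; i (Evader): all of {h, l} already in.
A3: add {j} — j (Evader): all of {i, l} already in.
A4: add {e, k} — e (Evader): all of {g, j} already in; k (Evader): all of {f, g, h, j} already in.
A4 = all vertices. Fixed point.
k enters the attractor at level 4, so Pursuer can force the target in 4 moves from there.

4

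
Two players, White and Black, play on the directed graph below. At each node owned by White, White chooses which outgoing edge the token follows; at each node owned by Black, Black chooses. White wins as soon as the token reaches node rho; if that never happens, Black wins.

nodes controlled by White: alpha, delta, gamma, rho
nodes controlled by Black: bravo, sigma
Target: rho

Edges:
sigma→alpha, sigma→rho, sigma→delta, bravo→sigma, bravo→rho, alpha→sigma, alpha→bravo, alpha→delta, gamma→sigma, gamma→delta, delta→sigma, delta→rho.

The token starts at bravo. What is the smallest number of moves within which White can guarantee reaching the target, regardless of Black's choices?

A0 = {rho}
A1: add {delta} — delta (White) has delta→rho.
A2: add {alpha, gamma} — alpha (White) has alpha→delta; gamma (White) has gamma→delta.
A3: add {sigma} — sigma (Black): all of {alpha, rho, delta} already in.
A4: add {bravo} — bravo (Black): all of {sigma, rho} already in.
A4 = all vertices. Fixed point.
bravo enters the attractor at level 4, so White can force the target in 4 moves from there.

4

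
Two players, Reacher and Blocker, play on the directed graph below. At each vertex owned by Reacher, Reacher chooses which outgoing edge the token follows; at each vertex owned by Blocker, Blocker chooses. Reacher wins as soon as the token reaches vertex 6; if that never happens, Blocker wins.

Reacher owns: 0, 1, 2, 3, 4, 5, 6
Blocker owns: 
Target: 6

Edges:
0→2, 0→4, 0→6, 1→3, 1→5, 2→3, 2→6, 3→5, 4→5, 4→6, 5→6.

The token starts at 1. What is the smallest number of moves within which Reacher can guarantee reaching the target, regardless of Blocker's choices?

A0 = {6}
A1: add {0, 2, 4, 5} — 0 (Reacher) has 0→6; 2 (Reacher) has 2→6; 4 (Reacher) has 4→6; 5 (Reacher) has 5→6.
A2: add {1, 3} — 1 (Reacher) has 1→5; 3 (Reacher) has 3→5.
A2 = all vertices. Fixed point.
1 enters the attractor at level 2, so Reacher can force the target in 2 moves from there.

2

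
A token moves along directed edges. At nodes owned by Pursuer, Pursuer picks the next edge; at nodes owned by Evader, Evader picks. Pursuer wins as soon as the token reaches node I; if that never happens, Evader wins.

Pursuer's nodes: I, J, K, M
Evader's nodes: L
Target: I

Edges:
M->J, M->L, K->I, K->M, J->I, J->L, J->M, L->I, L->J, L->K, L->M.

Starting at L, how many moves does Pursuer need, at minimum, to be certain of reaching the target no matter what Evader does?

A0 = {I}
A1: add {J, K} — J (Pursuer) has J→I; K (Pursuer) has K→I.
A2: add {M} — M (Pursuer) has M→J.
A3: add {L} — L (Evader): all of {I, J, K, M} already in.
A3 = all vertices. Fixed point.
L enters the attractor at level 3, so Pursuer can force the target in 3 moves from there.

3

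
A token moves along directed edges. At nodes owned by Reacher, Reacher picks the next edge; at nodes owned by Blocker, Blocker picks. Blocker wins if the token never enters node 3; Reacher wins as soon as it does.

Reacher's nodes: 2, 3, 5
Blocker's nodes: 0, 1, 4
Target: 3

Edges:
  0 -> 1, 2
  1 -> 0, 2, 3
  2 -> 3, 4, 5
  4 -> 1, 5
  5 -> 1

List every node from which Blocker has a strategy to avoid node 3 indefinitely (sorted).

0, 1, 4, 5

A0 = {3}
A1: add {2} — 2 (Reacher) has 2→3.
A2 = A1; e.g. 0 (Blocker) can still go to 1. Fixed point.
Reacher's attractor = {2, 3}; Blocker avoids the target exactly from the complement.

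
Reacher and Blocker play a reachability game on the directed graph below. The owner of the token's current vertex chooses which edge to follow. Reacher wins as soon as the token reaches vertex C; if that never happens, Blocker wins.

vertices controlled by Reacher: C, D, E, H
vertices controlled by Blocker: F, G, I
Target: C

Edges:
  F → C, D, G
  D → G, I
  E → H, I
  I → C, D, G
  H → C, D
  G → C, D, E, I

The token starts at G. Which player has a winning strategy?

A0 = {C}
A1: add {H} — H (Reacher) has H→C.
A2: add {E} — E (Reacher) has E→H.
A3 = A2; e.g. D (Reacher) has no edge into A2. Fixed point.
G never enters the attractor, so Blocker can avoid the target forever.

Blocker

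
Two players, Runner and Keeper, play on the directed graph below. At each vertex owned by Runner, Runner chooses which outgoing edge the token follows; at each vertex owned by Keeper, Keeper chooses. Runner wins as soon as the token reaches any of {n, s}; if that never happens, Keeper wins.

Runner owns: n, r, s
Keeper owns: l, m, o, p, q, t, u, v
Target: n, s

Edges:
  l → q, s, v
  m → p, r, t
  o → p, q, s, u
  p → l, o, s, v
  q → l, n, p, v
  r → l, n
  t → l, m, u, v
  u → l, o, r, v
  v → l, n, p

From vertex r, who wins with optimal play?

Runner

A0 = {n, s}
A1: add {r} — r (Runner) has r→n.
A2 = A1; e.g. l (Keeper) can still go to q. Fixed point.
r ∈ A1, so Runner can force the target.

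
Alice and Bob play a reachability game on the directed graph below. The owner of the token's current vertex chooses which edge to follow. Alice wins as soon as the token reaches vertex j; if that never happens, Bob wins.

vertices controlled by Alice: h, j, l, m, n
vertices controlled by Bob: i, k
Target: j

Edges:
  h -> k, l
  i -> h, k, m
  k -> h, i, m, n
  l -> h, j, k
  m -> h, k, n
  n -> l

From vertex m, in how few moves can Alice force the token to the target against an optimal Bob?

A0 = {j}
A1: add {l} — l (Alice) has l→j.
A2: add {h, n} — h (Alice) has h→l; n (Alice) has n→l.
A3: add {m} — m (Alice) has m→h.
A4 = A3; e.g. i (Bob) can still go to k. Fixed point.
m enters the attractor at level 3, so Alice can force the target in 3 moves from there.

3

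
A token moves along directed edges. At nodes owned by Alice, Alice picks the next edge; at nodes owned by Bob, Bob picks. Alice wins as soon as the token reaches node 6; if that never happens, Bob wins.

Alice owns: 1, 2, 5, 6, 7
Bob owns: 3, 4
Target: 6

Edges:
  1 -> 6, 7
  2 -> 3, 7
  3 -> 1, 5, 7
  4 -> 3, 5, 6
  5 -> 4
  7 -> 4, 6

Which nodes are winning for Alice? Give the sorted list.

A0 = {6}
A1: add {1, 7} — 1 (Alice) has 1→6; 7 (Alice) has 7→6.
A2: add {2} — 2 (Alice) has 2→7.
A3 = A2; e.g. 3 (Bob) can still go to 5. Fixed point.
Alice's winning region = {1, 2, 6, 7}.

1, 2, 6, 7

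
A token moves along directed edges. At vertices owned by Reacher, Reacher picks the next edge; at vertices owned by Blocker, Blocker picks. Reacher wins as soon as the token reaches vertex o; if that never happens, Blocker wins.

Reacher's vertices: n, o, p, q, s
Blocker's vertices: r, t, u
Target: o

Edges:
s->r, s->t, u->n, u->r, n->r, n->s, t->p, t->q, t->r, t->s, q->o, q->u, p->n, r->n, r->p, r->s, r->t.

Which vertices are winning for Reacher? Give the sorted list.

A0 = {o}
A1: add {q} — q (Reacher) has q→o.
A2 = A1; e.g. n (Reacher) has no edge into A1. Fixed point.
Reacher's winning region = {o, q}.

o, q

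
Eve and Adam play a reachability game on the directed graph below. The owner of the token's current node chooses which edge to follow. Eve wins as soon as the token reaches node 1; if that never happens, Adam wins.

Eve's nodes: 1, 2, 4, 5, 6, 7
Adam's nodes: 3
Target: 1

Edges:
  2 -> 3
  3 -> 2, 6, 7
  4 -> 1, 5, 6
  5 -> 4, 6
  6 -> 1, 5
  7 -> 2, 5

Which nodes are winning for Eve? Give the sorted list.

1, 4, 5, 6, 7

A0 = {1}
A1: add {4, 6} — 4 (Eve) has 4→1; 6 (Eve) has 6→1.
A2: add {5} — 5 (Eve) has 5→4.
A3: add {7} — 7 (Eve) has 7→5.
A4 = A3; e.g. 2 (Eve) has no edge into A3. Fixed point.
Eve's winning region = {1, 4, 5, 6, 7}.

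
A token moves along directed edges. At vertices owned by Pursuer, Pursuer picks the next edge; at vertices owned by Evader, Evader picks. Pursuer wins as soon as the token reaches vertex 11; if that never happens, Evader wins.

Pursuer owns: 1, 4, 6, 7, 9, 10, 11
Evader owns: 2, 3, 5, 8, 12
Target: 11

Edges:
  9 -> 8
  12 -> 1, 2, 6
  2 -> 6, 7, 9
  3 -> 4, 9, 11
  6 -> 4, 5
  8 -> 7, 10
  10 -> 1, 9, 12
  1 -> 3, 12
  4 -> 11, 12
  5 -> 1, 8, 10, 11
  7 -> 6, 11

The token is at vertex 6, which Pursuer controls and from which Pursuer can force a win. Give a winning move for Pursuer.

A0 = {11}
A1: add {4, 7} — 4 (Pursuer) has 4→11; 7 (Pursuer) has 7→11.
A2: add {6} — 6 (Pursuer) has 6→4.
A3 = A2; e.g. 1 (Pursuer) has no edge into A2. Fixed point.
From 6, successor 4 is in the attractor (rank 1); the other successor 5 is not.

4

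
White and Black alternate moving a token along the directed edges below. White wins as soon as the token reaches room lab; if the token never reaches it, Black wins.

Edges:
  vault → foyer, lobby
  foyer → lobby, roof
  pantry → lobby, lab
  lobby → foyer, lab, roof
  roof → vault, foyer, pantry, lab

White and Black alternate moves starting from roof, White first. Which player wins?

Track states (vertex, player-to-move).
A0 = {(lab,White), (lab,Black)}
A1: add {(pantry,White), (lobby,White), (roof,White)}.
(roof,White) ∈ A1 ⇒ White forces the target.

White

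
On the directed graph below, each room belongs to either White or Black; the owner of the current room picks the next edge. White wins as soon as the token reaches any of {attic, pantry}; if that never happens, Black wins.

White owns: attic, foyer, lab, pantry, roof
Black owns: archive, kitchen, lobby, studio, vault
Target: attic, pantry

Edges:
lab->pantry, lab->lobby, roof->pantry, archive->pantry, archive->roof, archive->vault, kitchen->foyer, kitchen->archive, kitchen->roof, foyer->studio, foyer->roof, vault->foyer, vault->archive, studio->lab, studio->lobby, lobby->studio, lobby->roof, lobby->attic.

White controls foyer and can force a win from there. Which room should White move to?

A0 = {attic, pantry}
A1: add {lab, roof} — lab (White) has lab→pantry; roof (White) has roof→pantry.
A2: add {foyer} — foyer (White) has foyer→roof.
A3 = A2; e.g. studio (Black) can still go to lobby. Fixed point.
From foyer, successor roof is in the attractor (rank 1); the other successor studio is not.

roof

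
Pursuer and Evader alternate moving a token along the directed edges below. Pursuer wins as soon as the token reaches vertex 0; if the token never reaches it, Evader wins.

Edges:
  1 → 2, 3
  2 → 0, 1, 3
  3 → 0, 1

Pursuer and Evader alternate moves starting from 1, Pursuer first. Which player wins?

Evader

Track states (vertex, player-to-move).
A0 = {(0,Pursuer), (0,Evader)}
A1: add {(2,Pursuer), (3,Pursuer)}.
A2: add {(1,Evader)}.
A3 = A2; e.g. (1,Pursuer) stays out. (1,Pursuer) never enters ⇒ Evader avoids the target.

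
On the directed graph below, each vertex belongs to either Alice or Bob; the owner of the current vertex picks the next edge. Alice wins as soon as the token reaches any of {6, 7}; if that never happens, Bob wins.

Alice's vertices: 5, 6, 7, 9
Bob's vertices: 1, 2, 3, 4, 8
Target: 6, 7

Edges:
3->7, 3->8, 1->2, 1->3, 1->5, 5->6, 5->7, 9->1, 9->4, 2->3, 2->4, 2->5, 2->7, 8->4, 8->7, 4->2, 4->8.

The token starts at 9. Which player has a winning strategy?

A0 = {6, 7}
A1: add {5} — 5 (Alice) has 5→6.
A2 = A1; e.g. 1 (Bob) can still go to 2. Fixed point.
9 never enters the attractor, so Bob can avoid the target forever.

Bob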